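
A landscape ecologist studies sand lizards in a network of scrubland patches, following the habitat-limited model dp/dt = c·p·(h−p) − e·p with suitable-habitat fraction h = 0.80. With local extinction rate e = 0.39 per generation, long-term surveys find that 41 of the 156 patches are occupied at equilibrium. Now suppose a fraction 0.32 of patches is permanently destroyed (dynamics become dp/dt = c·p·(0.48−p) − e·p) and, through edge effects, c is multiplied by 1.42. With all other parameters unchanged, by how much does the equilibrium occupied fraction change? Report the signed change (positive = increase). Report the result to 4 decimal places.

Observed p* = 41/156 = 0.26282.
Balance c(h−p*) = e gives c = e/(0.8 − 0.26282) = 0.39/0.53718 = 0.72601.
New p* = 0.48 − e/c = 0.48 − 0.39000/1.03093 = 0.10170.
Δp* = 0.10170 − 0.26282 = -0.16112.

-0.1611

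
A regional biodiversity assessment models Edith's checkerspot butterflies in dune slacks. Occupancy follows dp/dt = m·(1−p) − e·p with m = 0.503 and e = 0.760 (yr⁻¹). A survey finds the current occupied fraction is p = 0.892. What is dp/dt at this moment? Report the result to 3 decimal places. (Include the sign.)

-0.624

Colonization term: m·(1−p) = 0.503×0.1080 = 0.05432.
Extinction term: e·p = 0.67792.
dp/dt = 0.05432 − 0.67792 = -0.62360.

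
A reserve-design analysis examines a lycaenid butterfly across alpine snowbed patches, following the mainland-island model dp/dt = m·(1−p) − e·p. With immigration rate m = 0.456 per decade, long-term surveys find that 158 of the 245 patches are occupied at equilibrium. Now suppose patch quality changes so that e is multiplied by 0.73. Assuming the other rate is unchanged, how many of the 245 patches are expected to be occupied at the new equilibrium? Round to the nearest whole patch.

175

Observed p* = 158/245 = 0.64490.
Balance m(1−p*) = e·p* gives e = m(1−p*)/p* = 0.456×0.35510/0.64490 = 0.25109.
New p* = m/(m+e) = 0.45600/(0.45600+0.18330) = 0.71328.
Expected occupied = 245 × 0.71328 = 174.75 ≈ 175.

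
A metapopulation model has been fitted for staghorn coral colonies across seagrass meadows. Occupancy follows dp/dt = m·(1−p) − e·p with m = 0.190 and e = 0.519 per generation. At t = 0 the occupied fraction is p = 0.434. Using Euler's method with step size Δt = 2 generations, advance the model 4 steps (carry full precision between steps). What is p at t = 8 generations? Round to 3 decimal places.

0.273

Update rule: p ← p + [m·(1−p) − e·p]·Δt with Δt = 2.
p: 0.43400 → 0.19859  (Δp = -0.23541)
p: 0.19859 → 0.29699  (Δp = +0.09840)
p: 0.29699 → 0.25586  (Δp = -0.04113)
p: 0.25586 → 0.27305  (Δp = +0.01719)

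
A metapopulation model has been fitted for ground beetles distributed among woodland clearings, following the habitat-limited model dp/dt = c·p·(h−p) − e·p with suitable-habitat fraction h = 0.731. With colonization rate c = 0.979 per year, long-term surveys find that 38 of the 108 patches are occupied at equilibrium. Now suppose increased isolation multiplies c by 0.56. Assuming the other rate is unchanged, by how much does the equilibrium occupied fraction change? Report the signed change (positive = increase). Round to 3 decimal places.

Observed p* = 38/108 = 0.35185.
Balance c(h−p*) = e gives e = 0.979×(0.731 − 0.35185) = 0.37119.
New p* = 0.731 − e/c = 0.731 − 0.37119/0.54824 = 0.05394.
Δp* = 0.05394 − 0.35185 = -0.29791.

-0.298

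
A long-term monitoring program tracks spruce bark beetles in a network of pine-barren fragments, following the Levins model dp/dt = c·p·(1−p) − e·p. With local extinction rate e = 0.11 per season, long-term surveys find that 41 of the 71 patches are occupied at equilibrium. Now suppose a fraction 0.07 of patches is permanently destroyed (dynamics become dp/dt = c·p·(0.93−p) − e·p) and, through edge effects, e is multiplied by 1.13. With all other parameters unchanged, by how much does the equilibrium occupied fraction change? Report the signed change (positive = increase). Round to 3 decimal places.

Observed p* = 41/71 = 0.57746.
Balance c(1−p*) = e gives c = e/(1 − 0.57746) = 0.11/0.42254 = 0.26033.
New p* = 0.93 − e/c = 0.93 − 0.12430/0.26033 = 0.45253.
Δp* = 0.45253 − 0.57746 = -0.12493.

-0.125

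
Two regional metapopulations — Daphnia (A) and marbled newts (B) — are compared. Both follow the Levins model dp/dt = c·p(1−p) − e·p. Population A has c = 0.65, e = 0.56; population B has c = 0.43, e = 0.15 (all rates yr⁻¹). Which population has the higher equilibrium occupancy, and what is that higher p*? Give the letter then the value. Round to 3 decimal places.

B, 0.651

A: p*_A = 1 − 0.56/0.65 = 0.1385.
B: p*_B = 1 − 0.15/0.43 = 0.6512.
B is higher at 0.6512.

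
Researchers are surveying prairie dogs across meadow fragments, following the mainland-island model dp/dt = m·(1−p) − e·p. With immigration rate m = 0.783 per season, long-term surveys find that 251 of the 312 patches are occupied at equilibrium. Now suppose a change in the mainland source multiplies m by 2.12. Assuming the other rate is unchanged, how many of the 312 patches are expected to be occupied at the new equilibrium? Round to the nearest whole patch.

Observed p* = 251/312 = 0.80449.
Balance m(1−p*) = e·p* gives e = m(1−p*)/p* = 0.783×0.19551/0.80449 = 0.19029.
New p* = m/(m+e) = 1.65996/(1.65996+0.19029) = 0.89715.
Expected occupied = 312 × 0.89715 = 279.91 ≈ 280.

280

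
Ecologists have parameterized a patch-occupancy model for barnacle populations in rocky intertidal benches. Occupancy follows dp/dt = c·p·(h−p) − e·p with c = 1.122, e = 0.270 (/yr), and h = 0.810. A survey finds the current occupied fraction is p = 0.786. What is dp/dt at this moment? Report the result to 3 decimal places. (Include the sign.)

Colonization term: c·p·(h−p) = 1.122×0.786×0.0240 = 0.02117.
Extinction term: e·p = 0.21222.
dp/dt = 0.02117 − 0.21222 = -0.19105.

-0.191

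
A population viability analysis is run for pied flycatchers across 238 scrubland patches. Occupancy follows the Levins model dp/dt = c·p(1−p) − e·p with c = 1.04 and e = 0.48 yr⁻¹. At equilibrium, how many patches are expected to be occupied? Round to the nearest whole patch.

p* = 1 − e/c = 1 − 0.48/1.04 = 0.5385.
Expected occupied patches = N × p* = 238 × 0.5385 = 128.15 ≈ 128.

128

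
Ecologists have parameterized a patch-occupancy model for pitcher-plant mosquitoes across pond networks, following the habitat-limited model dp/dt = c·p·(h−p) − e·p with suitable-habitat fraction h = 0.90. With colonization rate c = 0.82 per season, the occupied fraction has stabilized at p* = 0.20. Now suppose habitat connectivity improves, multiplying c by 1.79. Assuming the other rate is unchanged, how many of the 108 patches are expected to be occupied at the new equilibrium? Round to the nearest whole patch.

55

Balance c(h−p*) = e gives e = 0.82×(0.9 − 0.20000) = 0.57400.
New p* = 0.9 − e/c = 0.9 − 0.57400/1.46780 = 0.50894.
Expected occupied = 108 × 0.50894 = 54.97 ≈ 55.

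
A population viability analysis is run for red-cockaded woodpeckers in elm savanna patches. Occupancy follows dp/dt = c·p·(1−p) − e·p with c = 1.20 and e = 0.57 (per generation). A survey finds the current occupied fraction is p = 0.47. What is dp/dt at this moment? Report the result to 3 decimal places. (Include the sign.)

Colonization term: c·p·(1−p) = 1.20×0.47×0.5300 = 0.29892.
Extinction term: e·p = 0.26790.
dp/dt = 0.29892 − 0.26790 = 0.03102.

0.031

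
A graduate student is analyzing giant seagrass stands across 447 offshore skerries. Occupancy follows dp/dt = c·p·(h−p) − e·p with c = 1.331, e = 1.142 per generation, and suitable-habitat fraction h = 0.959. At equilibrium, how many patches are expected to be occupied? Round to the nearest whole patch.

p* = h − e/c = 0.959 − 0.8580 = 0.1010.
Expected occupied patches = N × p* = 447 × 0.1010 = 45.15 ≈ 45.

45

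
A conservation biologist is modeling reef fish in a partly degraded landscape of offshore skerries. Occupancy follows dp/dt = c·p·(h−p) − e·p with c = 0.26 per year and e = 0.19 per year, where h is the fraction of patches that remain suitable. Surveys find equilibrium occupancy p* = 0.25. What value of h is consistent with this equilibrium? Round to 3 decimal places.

0.981

At equilibrium c(h−p*) = e, so h = p* + e/c.
h = 0.25 + 0.19/0.26 = 0.25 + 0.7308 = 0.9808.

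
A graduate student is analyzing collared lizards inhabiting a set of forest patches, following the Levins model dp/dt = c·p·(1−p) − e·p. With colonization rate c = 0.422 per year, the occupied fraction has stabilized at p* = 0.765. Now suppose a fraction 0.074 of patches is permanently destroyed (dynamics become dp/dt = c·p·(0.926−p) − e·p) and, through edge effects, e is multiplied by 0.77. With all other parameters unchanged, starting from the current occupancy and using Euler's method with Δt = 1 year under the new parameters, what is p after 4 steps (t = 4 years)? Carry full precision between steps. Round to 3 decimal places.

0.749

Balance c(1−p*) = e gives e = 0.422×(1 − 0.76500) = 0.09917.
Starting from p₀ = 0.76500; update p ← p + (dp/dt)·Δt with the new parameters.
t = 1: p = 0.76500 + (-0.00644) = 0.75856
t = 2: p = 0.75856 + (-0.00432) = 0.75423
t = 3: p = 0.75423 + (-0.00292) = 0.75131
t = 4: p = 0.75131 + (-0.00199) = 0.74933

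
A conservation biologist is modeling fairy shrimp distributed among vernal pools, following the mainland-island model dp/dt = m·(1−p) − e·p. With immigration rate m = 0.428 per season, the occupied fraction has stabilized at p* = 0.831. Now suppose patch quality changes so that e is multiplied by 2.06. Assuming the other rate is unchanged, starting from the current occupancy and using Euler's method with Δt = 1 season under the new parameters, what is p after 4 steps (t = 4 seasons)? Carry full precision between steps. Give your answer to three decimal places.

0.708

Balance m(1−p*) = e·p* gives e = m(1−p*)/p* = 0.428×0.16900/0.83100 = 0.08704.
Starting from p₀ = 0.83100; update p ← p + (dp/dt)·Δt with the new parameters.
step 1: Δp = -0.07667, p = 0.75433
step 2: Δp = -0.03011, p = 0.72422
step 3: Δp = -0.01182, p = 0.71240
step 4: Δp = -0.00464, p = 0.70775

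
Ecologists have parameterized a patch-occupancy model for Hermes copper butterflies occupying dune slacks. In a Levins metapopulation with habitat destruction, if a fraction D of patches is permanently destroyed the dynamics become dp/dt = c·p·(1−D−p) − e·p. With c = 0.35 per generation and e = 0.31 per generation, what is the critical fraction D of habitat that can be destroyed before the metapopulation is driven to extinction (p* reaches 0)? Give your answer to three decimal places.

The nontrivial equilibrium is p* = (1−D) − e/c; extinction occurs when this hits zero.
So D_crit = 1 − e/c = 1 − 0.31/0.35 = 1 − 0.8857 = 0.1143.
Note this equals the original equilibrium occupancy — the Levins extinction-debt result.

0.114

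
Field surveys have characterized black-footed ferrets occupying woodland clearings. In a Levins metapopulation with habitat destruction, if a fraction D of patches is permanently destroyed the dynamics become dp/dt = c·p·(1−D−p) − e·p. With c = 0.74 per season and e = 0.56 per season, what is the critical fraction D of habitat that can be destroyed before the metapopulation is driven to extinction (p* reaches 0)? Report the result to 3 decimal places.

The nontrivial equilibrium is p* = (1−D) − e/c; extinction occurs when this hits zero.
So D_crit = 1 − e/c = 1 − 0.56/0.74 = 1 − 0.7568 = 0.2432.
Note this equals the original equilibrium occupancy — the Levins extinction-debt result.

0.243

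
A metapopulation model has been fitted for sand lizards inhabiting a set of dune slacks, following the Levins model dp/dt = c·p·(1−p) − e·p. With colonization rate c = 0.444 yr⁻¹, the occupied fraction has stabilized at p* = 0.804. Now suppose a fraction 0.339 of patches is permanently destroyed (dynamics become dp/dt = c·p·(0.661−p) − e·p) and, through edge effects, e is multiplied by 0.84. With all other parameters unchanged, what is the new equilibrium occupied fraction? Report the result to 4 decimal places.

0.4964

Balance c(1−p*) = e gives e = 0.444×(1 − 0.80400) = 0.08702.
New p* = 0.661 − e/c = 0.661 − 0.07310/0.44400 = 0.49636.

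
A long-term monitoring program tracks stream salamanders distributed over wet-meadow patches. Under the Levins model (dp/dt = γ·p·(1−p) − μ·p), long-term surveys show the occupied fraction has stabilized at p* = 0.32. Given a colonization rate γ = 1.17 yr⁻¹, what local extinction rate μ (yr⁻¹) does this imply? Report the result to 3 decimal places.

0.796

At equilibrium γ(1−p*) = μ.
μ = 1.17 × (1 − 0.32) = 1.17 × 0.6800 = 0.7956.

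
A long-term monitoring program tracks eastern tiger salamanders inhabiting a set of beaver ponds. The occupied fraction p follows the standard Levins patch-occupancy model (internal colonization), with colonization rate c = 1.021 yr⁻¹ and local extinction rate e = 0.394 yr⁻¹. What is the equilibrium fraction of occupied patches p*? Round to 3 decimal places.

At equilibrium, colonization balances extinction: c·p*·(1−p*) = e·p*.
So p* = 1 − e/c = 1 − 0.394/1.021 = 1 − 0.3859 = 0.6141.

0.614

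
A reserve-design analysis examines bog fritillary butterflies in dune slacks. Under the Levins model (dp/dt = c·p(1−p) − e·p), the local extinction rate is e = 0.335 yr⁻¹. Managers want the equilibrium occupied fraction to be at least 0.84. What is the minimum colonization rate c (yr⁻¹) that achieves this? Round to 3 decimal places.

2.094

p* = 1 − e/c ≥ 0.84 requires e/c ≤ 0.1600, i.e. c ≥ e/0.1600.
c_min = 0.335/0.1600 = 2.0937.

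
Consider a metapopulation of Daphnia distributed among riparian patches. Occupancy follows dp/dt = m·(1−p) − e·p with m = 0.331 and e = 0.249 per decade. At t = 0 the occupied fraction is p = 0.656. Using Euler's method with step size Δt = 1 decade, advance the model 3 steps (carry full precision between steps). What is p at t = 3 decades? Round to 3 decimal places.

0.577

Update rule: p ← p + [m·(1−p) − e·p]·Δt with Δt = 1.
p: 0.65600 → 0.60652  (Δp = -0.04948)
p: 0.60652 → 0.58574  (Δp = -0.02078)
p: 0.58574 → 0.57701  (Δp = -0.00873)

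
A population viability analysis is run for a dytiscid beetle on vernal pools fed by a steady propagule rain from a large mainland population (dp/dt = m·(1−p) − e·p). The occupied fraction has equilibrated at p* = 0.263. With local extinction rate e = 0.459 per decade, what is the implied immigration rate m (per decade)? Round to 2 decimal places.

0.16

At equilibrium m(1−p*) = e·p*, so m = e·p*/(1−p*).
m = 0.459 × 0.263 / 0.7370 = 0.1207/0.7370 = 0.1638.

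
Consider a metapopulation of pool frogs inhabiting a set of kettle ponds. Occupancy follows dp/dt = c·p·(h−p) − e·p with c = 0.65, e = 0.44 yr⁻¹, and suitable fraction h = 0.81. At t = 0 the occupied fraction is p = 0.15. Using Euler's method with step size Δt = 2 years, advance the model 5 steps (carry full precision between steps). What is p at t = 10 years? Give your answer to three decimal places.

Update rule: p ← p + [c·p·(h−p) − e·p]·Δt with Δt = 2.
t = 2: p = 0.15000 + (-0.00330) = 0.14670
t = 4: p = 0.14670 + (-0.00260) = 0.14410
t = 6: p = 0.14410 + (-0.00207) = 0.14204
t = 8: p = 0.14204 + (-0.00165) = 0.14038
t = 10: p = 0.14038 + (-0.00133) = 0.13905

0.139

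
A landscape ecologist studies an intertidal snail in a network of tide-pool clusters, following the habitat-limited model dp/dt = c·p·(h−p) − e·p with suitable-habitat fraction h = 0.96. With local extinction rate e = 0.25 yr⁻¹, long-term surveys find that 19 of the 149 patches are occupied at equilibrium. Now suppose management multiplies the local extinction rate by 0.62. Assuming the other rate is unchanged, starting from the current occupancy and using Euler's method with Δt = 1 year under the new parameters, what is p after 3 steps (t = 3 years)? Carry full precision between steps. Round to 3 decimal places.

Observed p* = 19/149 = 0.12752.
Balance c(h−p*) = e gives c = e/(0.96 − 0.12752) = 0.25/0.83248 = 0.30031.
Starting from p₀ = 0.12752; update p ← p + (dp/dt)·Δt with the new parameters.
  1  |  dp/dt·Δt = +0.012114  |  p_1 = 0.139631
  2  |  dp/dt·Δt = +0.012757  |  p_2 = 0.152388
  3  |  dp/dt·Δt = +0.013339  |  p_3 = 0.165727

0.166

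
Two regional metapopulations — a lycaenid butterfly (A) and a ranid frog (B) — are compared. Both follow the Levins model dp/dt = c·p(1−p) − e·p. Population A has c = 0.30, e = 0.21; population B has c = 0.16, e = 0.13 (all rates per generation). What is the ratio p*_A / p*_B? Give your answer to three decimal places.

A: p*_A = 1 − 0.21/0.30 = 0.3000.
B: p*_B = 1 − 0.13/0.16 = 0.1875.
p*_A / p*_B = 0.3000/0.1875 = 1.6000.

1.600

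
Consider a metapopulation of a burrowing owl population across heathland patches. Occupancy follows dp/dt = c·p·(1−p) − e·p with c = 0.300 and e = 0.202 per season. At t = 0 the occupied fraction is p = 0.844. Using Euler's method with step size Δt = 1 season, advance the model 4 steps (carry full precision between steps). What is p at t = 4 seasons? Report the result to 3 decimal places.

0.531

Update rule: p ← p + [c·p·(1−p) − e·p]·Δt with Δt = 1.
step 1: Δp = -0.13099, p = 0.71301
step 2: Δp = -0.08264, p = 0.63037
step 3: Δp = -0.05743, p = 0.57294
step 4: Δp = -0.04233, p = 0.53061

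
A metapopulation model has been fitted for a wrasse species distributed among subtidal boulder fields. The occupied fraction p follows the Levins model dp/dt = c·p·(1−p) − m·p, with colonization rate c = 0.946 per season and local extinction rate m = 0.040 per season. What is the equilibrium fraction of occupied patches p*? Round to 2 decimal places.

At equilibrium, colonization balances extinction: c·p*·(1−p*) = m·p*.
So p* = 1 − m/c = 1 − 0.040/0.946 = 1 − 0.0423 = 0.9577.

0.96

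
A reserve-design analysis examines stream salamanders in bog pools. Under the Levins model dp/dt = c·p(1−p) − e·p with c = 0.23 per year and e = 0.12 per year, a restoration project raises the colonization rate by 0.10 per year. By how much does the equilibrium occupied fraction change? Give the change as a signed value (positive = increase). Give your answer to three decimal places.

0.158

Before: p* = 1 − 0.12/0.23 = 0.4783.
After the change, c = 0.33, e = 0.12, so p* = 1 − 0.12/0.33 = 0.6364.
Δp* = 0.6364 − 0.4783 = +0.1581.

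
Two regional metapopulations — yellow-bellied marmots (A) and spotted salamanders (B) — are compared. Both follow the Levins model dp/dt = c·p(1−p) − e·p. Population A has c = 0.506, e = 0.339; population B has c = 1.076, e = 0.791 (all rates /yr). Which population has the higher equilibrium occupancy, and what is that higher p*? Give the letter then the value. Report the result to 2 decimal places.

A: p*_A = 1 − 0.339/0.506 = 0.3300.
B: p*_B = 1 − 0.791/1.076 = 0.2649.
A is higher at 0.3300.

A, 0.33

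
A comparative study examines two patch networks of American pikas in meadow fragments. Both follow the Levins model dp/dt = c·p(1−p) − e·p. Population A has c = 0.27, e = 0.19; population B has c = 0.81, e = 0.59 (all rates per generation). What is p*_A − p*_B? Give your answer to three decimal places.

A: p*_A = 1 − 0.19/0.27 = 0.2963.
B: p*_B = 1 − 0.59/0.81 = 0.2716.
p*_A − p*_B = 0.2963 − 0.2716 = 0.0247.

0.025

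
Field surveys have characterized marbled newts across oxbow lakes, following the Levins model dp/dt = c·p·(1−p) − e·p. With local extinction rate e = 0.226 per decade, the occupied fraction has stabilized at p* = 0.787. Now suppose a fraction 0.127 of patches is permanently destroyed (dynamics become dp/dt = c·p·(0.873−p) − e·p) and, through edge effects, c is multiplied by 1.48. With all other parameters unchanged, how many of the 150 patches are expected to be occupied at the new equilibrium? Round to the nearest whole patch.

109

Balance c(1−p*) = e gives c = e/(1 − 0.78700) = 0.226/0.21300 = 1.06103.
New p* = 0.873 − e/c = 0.873 − 0.22600/1.57032 = 0.72908.
Expected occupied = 150 × 0.72908 = 109.36 ≈ 109.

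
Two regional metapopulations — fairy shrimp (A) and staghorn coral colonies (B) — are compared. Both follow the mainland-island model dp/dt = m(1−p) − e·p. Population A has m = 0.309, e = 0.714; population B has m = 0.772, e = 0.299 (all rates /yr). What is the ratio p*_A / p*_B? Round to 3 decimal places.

A: p*_A = m/(m+e) = 0.309/1.0230 = 0.3021.
B: p*_B = 0.772/1.0710 = 0.7208.
p*_A / p*_B = 0.3021/0.7208 = 0.4190.

0.419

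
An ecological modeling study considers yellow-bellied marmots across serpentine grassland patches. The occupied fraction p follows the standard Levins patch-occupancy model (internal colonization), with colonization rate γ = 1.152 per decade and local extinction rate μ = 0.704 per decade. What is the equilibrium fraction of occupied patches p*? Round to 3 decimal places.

0.389

Setting dp/dt = 0 and dividing through by p* gives γ·(1−p*) = μ.
So p* = 1 − μ/γ = 1 − 0.704/1.152 = 1 − 0.6111 = 0.3889.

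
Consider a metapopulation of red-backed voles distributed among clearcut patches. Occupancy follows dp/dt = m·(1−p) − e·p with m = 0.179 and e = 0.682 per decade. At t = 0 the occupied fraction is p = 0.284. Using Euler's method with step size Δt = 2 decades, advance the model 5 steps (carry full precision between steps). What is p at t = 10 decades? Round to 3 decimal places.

0.193

Update rule: p ← p + [m·(1−p) − e·p]·Δt with Δt = 2.
  1  |  dp/dt·Δt = -0.131048  |  p_1 = 0.152952
  2  |  dp/dt·Δt = +0.094617  |  p_2 = 0.247569
  3  |  dp/dt·Δt = -0.068313  |  p_3 = 0.179255
  4  |  dp/dt·Δt = +0.049322  |  p_4 = 0.228578
  5  |  dp/dt·Δt = -0.035611  |  p_5 = 0.192967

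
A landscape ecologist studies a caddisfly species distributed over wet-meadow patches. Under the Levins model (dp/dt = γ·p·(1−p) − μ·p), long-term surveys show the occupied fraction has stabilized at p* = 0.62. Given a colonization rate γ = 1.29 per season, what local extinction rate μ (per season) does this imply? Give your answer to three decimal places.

At equilibrium γ(1−p*) = μ.
μ = 1.29 × (1 − 0.62) = 1.29 × 0.3800 = 0.4902.

0.490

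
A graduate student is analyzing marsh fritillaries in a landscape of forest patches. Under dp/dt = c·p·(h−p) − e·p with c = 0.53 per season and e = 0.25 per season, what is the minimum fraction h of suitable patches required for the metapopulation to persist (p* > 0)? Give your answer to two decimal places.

p* = h − e/c is positive only when h > e/c.
h_min = e/c = 0.25/0.53 = 0.4717.

0.47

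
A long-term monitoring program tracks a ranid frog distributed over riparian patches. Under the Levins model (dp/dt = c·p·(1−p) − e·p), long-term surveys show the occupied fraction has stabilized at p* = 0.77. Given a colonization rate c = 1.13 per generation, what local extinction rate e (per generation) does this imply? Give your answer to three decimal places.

0.260

At equilibrium c(1−p*) = e.
e = 1.13 × (1 − 0.77) = 1.13 × 0.2300 = 0.2599.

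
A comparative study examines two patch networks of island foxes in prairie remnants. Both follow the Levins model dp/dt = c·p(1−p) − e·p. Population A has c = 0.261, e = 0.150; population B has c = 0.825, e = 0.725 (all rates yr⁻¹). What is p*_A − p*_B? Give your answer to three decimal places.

A: p*_A = 1 − 0.150/0.261 = 0.4253.
B: p*_B = 1 − 0.725/0.825 = 0.1212.
p*_A − p*_B = 0.4253 − 0.1212 = 0.3041.

0.304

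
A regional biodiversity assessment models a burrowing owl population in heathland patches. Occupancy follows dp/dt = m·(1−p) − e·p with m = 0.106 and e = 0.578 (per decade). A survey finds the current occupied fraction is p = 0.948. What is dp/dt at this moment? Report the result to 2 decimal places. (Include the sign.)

-0.54

Colonization term: m·(1−p) = 0.106×0.0520 = 0.00551.
Extinction term: e·p = 0.54794.
dp/dt = 0.00551 − 0.54794 = -0.54243.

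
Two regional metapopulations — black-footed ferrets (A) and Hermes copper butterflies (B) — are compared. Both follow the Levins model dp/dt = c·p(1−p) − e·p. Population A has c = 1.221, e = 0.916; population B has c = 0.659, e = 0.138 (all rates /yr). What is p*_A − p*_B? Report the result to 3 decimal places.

-0.541

A: p*_A = 1 − 0.916/1.221 = 0.2498.
B: p*_B = 1 − 0.138/0.659 = 0.7906.
p*_A − p*_B = 0.2498 − 0.7906 = -0.5408.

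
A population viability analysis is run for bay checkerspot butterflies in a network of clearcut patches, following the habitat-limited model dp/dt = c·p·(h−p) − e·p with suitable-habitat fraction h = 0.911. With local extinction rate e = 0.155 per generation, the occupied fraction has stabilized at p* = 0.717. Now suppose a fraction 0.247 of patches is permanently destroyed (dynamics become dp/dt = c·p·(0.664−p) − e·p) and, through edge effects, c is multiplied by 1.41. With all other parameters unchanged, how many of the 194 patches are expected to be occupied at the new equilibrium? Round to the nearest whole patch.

Balance c(h−p*) = e gives c = e/(0.911 − 0.71700) = 0.155/0.19400 = 0.79897.
New p* = 0.664 − e/c = 0.664 − 0.15500/1.12655 = 0.52641.
Expected occupied = 194 × 0.52641 = 102.12 ≈ 102.

102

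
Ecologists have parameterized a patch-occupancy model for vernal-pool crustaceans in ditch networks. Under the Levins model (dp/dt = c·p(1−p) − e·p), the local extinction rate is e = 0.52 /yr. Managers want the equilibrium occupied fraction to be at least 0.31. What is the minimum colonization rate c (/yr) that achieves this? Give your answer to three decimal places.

0.754

p* = 1 − e/c ≥ 0.31 requires e/c ≤ 0.6900, i.e. c ≥ e/0.6900.
c_min = 0.52/0.6900 = 0.7536.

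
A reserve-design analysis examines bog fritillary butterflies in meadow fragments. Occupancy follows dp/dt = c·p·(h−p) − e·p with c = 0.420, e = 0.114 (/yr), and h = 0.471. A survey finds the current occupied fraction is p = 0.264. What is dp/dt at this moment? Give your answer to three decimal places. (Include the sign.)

Colonization term: c·p·(h−p) = 0.420×0.264×0.2070 = 0.02295.
Extinction term: e·p = 0.03010.
dp/dt = 0.02295 − 0.03010 = -0.00714.

-0.007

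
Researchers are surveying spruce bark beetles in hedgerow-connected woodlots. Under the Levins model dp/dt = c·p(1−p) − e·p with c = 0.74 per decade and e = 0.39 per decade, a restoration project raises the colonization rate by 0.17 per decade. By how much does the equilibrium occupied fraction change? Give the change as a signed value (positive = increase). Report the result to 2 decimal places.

0.10

Before: p* = 1 − 0.39/0.74 = 0.4730.
After the change, c = 0.91, e = 0.39, so p* = 1 − 0.39/0.91 = 0.5714.
Δp* = 0.5714 − 0.4730 = +0.0985.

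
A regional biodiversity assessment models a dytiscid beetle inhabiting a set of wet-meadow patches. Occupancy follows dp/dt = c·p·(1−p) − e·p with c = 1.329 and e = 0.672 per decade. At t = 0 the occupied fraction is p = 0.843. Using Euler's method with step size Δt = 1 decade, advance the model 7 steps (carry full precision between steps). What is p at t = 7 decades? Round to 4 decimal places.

0.4943

Update rule: p ← p + [c·p·(1−p) − e·p]·Δt with Δt = 1.
t = 1: p = 0.84300 + (-0.39060) = 0.45240
t = 2: p = 0.45240 + (+0.02523) = 0.47763
t = 3: p = 0.47763 + (+0.01062) = 0.48825
t = 4: p = 0.48825 + (+0.00397) = 0.49221
t = 5: p = 0.49221 + (+0.00140) = 0.49361
t = 6: p = 0.49361 + (+0.00049) = 0.49410
t = 7: p = 0.49410 + (+0.00017) = 0.49427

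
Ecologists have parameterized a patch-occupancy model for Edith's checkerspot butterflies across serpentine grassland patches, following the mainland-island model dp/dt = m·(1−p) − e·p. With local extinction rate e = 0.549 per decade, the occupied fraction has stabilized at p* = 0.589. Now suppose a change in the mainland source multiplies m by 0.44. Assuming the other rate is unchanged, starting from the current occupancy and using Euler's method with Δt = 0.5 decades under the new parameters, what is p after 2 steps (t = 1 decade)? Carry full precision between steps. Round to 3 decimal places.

0.448

Balance m(1−p*) = e·p* gives m = e·p*/(1−p*) = 0.549×0.58900/0.41100 = 0.78677.
Starting from p₀ = 0.58900; update p ← p + (dp/dt)·Δt with the new parameters.
t = 0.5: p = 0.58900 + (-0.09054) = 0.49846
t = 1: p = 0.49846 + (-0.05002) = 0.44844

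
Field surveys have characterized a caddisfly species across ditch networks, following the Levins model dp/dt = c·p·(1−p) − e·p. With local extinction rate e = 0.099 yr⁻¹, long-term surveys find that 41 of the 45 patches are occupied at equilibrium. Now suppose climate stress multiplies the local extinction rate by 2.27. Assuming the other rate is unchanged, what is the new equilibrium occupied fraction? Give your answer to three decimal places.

0.798

Observed p* = 41/45 = 0.91111.
Balance c(1−p*) = e gives c = e/(1 − 0.91111) = 0.099/0.08889 = 1.11374.
New p* = 1 − e/c = 1 − 0.22473/1.11374 = 0.79822.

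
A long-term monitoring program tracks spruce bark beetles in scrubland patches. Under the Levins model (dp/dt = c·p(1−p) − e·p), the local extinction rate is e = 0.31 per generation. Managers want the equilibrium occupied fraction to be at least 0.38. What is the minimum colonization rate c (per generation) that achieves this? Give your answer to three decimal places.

p* = 1 − e/c ≥ 0.38 requires e/c ≤ 0.6200, i.e. c ≥ e/0.6200.
c_min = 0.31/0.6200 = 0.5000.

0.500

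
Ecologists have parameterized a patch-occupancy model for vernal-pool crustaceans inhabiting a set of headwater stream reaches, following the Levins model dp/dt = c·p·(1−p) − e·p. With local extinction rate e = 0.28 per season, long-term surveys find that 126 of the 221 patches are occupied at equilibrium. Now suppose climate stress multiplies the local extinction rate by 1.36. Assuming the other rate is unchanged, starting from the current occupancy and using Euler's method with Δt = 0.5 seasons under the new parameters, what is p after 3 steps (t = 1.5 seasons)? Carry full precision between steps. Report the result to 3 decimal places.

Observed p* = 126/221 = 0.57014.
Balance c(1−p*) = e gives c = e/(1 − 0.57014) = 0.28/0.42986 = 0.65137.
Starting from p₀ = 0.57014; update p ← p + (dp/dt)·Δt with the new parameters.
  1  |  dp/dt·Δt = -0.028735  |  p_1 = 0.541401
  2  |  dp/dt·Δt = -0.022220  |  p_2 = 0.519181
  3  |  dp/dt·Δt = -0.017551  |  p_3 = 0.501630

0.502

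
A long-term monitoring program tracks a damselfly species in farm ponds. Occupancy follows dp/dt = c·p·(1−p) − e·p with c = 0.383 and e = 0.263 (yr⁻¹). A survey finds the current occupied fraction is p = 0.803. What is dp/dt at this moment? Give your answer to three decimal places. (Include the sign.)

-0.151

Colonization term: c·p·(1−p) = 0.383×0.803×0.1970 = 0.06059.
Extinction term: e·p = 0.21119.
dp/dt = 0.06059 − 0.21119 = -0.15060.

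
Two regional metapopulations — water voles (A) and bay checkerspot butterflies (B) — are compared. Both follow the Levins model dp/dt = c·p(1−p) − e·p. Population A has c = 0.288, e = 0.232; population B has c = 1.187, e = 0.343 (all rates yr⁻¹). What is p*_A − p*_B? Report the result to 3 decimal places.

-0.517

A: p*_A = 1 − 0.232/0.288 = 0.1944.
B: p*_B = 1 − 0.343/1.187 = 0.7110.
p*_A − p*_B = 0.1944 − 0.7110 = -0.5166.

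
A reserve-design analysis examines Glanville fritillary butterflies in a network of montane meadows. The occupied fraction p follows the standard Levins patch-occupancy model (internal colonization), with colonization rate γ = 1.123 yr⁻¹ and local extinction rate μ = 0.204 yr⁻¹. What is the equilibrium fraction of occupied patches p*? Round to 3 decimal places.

0.818

Setting dp/dt = 0 and dividing through by p* gives γ·(1−p*) = μ.
So p* = 1 − μ/γ = 1 − 0.204/1.123 = 1 − 0.1817 = 0.8183.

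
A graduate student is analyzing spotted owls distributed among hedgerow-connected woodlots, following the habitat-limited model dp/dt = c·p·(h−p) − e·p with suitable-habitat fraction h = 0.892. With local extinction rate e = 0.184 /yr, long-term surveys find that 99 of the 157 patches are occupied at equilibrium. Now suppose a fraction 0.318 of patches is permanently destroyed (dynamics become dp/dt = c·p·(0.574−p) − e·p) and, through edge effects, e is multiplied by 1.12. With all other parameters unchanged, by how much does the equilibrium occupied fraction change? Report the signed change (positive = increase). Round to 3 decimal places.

-0.349

Observed p* = 99/157 = 0.63057.
Balance c(h−p*) = e gives c = e/(0.892 − 0.63057) = 0.184/0.26143 = 0.70382.
New p* = 0.574 − e/c = 0.574 − 0.20608/0.70382 = 0.28120.
Δp* = 0.28120 − 0.63057 = -0.34937.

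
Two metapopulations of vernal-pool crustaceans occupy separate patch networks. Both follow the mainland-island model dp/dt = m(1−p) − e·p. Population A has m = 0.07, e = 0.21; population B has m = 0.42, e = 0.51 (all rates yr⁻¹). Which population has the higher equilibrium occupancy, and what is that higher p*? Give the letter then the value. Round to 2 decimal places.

B, 0.45

A: p*_A = m/(m+e) = 0.07/0.2800 = 0.2500.
B: p*_B = 0.42/0.9300 = 0.4516.
B is higher at 0.4516.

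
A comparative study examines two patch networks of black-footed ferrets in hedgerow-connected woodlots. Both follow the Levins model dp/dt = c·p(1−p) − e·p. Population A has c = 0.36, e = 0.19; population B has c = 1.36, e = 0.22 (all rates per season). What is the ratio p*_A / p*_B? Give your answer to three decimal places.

A: p*_A = 1 − 0.19/0.36 = 0.4722.
B: p*_B = 1 − 0.22/1.36 = 0.8382.
p*_A / p*_B = 0.4722/0.8382 = 0.5634.

0.563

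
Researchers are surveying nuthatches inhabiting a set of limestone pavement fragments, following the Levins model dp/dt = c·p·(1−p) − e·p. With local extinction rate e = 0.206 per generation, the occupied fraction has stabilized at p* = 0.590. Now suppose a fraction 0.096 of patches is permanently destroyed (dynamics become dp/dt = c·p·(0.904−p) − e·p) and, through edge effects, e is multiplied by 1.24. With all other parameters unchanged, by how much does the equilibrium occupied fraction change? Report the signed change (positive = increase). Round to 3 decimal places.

-0.194

Balance c(1−p*) = e gives c = e/(1 − 0.59000) = 0.206/0.41000 = 0.50244.
New p* = 0.904 − e/c = 0.904 − 0.25544/0.50244 = 0.39560.
Δp* = 0.39560 − 0.59000 = -0.19440.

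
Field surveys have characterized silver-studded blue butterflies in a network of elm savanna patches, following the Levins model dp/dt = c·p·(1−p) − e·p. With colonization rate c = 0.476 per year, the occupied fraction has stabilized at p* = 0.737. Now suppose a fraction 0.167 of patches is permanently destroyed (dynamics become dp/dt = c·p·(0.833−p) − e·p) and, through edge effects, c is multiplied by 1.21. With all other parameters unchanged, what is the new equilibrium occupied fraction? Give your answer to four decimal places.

0.6156

Balance c(1−p*) = e gives e = 0.476×(1 − 0.73700) = 0.12519.
New p* = 0.833 − e/c = 0.833 − 0.12519/0.57596 = 0.61564.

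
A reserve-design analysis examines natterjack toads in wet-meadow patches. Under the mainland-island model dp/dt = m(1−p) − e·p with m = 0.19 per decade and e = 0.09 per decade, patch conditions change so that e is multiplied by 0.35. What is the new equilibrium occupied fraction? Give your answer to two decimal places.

Before: p* = 0.19/(0.19+0.09) = 0.6786.
After: m = 0.19, e = 0.0315; p* = 0.19/0.2215 = 0.8578.

0.86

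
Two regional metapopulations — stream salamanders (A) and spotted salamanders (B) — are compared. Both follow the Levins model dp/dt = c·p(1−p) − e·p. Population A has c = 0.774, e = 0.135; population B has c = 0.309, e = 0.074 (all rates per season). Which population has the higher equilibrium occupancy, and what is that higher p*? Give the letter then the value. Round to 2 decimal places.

A: p*_A = 1 − 0.135/0.774 = 0.8256.
B: p*_B = 1 − 0.074/0.309 = 0.7605.
A is higher at 0.8256.

A, 0.83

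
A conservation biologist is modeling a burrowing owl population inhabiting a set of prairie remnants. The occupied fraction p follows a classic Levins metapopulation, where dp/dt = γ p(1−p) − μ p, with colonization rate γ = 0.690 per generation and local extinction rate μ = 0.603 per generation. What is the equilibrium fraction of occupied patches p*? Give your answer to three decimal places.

Setting dp/dt = 0 and dividing through by p* gives γ·(1−p*) = μ.
So p* = 1 − μ/γ = 1 − 0.603/0.690 = 1 − 0.8739 = 0.1261.

0.126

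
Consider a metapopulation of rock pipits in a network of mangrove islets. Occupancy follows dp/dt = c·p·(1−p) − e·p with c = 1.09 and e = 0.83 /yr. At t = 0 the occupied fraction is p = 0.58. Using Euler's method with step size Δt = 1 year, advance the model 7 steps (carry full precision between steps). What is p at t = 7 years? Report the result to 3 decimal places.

Update rule: p ← p + [c·p·(1−p) − e·p]·Δt with Δt = 1.
  1  |  dp/dt·Δt = -0.215876  |  p_1 = 0.364124
  2  |  dp/dt·Δt = -0.049847  |  p_2 = 0.314277
  3  |  dp/dt·Δt = -0.025947  |  p_3 = 0.288330
  4  |  dp/dt·Δt = -0.015650  |  p_4 = 0.272679
  5  |  dp/dt·Δt = -0.010149  |  p_5 = 0.262530
  6  |  dp/dt·Δt = -0.006867  |  p_6 = 0.255663
  7  |  dp/dt·Δt = -0.004774  |  p_7 = 0.250889

0.251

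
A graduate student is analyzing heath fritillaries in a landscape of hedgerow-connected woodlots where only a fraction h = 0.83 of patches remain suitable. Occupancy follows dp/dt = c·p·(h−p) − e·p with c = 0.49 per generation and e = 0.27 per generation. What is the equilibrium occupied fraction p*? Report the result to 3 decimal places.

0.279

Setting dp/dt = 0 and dividing by p* gives c·(h−p*) = e.
So p* = h − e/c = 0.83 − 0.27/0.49 = 0.83 − 0.5510 = 0.2790.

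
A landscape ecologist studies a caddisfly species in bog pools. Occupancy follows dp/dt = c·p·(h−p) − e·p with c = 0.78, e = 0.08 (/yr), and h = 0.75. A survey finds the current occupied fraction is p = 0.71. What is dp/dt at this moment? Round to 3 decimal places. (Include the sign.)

Colonization term: c·p·(h−p) = 0.78×0.71×0.0400 = 0.02215.
Extinction term: e·p = 0.05680.
dp/dt = 0.02215 − 0.05680 = -0.03465.

-0.035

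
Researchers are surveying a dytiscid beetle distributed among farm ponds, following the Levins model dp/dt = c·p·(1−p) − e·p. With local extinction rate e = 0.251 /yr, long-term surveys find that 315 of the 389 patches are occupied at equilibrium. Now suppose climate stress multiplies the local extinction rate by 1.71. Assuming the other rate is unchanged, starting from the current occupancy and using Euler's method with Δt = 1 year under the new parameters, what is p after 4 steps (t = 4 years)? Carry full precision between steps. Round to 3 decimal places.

Observed p* = 315/389 = 0.80977.
Balance c(1−p*) = e gives c = e/(1 − 0.80977) = 0.251/0.19023 = 1.31945.
Starting from p₀ = 0.80977; update p ← p + (dp/dt)·Δt with the new parameters.
step 1: Δp = -0.14431, p = 0.66546
step 2: Δp = +0.00812, p = 0.67358
step 3: Δp = +0.00100, p = 0.67458
step 4: Δp = +0.00011, p = 0.67469

0.675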